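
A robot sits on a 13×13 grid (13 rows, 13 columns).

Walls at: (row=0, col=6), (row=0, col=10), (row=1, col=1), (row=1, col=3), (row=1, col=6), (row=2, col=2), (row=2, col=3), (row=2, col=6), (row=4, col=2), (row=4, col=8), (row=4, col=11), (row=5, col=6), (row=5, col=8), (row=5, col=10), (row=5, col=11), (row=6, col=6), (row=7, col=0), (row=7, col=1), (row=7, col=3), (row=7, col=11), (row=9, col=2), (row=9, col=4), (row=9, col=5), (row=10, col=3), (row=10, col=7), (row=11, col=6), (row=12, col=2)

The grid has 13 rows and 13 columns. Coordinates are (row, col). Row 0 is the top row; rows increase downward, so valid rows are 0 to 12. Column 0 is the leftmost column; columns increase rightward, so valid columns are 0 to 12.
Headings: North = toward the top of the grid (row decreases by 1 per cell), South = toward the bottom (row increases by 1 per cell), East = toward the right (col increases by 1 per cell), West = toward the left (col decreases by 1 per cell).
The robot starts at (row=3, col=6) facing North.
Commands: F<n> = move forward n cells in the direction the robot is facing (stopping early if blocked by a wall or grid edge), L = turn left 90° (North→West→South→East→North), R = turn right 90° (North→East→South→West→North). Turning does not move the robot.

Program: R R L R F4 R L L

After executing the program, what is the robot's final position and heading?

Start: (row=3, col=6), facing North
  R: turn right, now facing East
  R: turn right, now facing South
  L: turn left, now facing East
  R: turn right, now facing South
  F4: move forward 1/4 (blocked), now at (row=4, col=6)
  R: turn right, now facing West
  L: turn left, now facing South
  L: turn left, now facing East
Final: (row=4, col=6), facing East

Answer: Final position: (row=4, col=6), facing East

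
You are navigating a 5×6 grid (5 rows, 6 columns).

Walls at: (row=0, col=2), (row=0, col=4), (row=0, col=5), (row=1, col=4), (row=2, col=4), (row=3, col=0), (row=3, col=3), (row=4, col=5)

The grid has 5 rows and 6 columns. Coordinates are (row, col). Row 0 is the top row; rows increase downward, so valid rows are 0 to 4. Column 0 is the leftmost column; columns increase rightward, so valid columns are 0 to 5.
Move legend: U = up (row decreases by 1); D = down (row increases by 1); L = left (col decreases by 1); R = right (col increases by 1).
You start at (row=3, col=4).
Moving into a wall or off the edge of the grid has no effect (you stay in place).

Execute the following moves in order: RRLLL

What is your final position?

Start: (row=3, col=4)
  R (right): (row=3, col=4) -> (row=3, col=5)
  R (right): blocked, stay at (row=3, col=5)
  L (left): (row=3, col=5) -> (row=3, col=4)
  L (left): blocked, stay at (row=3, col=4)
  L (left): blocked, stay at (row=3, col=4)
Final: (row=3, col=4)

Answer: Final position: (row=3, col=4)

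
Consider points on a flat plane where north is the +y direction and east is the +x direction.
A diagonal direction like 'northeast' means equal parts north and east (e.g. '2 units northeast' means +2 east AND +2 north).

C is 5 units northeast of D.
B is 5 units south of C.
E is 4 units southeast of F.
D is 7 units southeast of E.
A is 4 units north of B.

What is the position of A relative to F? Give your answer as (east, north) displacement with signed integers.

Place F at the origin (east=0, north=0).
  E is 4 units southeast of F: delta (east=+4, north=-4); E at (east=4, north=-4).
  D is 7 units southeast of E: delta (east=+7, north=-7); D at (east=11, north=-11).
  C is 5 units northeast of D: delta (east=+5, north=+5); C at (east=16, north=-6).
  B is 5 units south of C: delta (east=+0, north=-5); B at (east=16, north=-11).
  A is 4 units north of B: delta (east=+0, north=+4); A at (east=16, north=-7).
Therefore A relative to F: (east=16, north=-7).

Answer: A is at (east=16, north=-7) relative to F.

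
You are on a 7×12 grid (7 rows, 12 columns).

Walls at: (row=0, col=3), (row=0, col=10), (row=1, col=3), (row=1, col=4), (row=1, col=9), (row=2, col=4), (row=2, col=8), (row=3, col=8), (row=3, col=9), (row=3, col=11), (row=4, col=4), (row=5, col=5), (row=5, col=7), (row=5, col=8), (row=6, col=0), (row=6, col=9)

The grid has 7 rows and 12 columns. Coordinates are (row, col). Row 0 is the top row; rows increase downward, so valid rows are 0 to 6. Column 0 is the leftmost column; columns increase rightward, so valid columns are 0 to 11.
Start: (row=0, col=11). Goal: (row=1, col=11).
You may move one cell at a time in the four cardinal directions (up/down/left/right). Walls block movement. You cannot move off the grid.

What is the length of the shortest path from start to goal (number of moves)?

BFS from (row=0, col=11) until reaching (row=1, col=11):
  Distance 0: (row=0, col=11)
  Distance 1: (row=1, col=11)  <- goal reached here
One shortest path (1 moves): (row=0, col=11) -> (row=1, col=11)

Answer: Shortest path length: 1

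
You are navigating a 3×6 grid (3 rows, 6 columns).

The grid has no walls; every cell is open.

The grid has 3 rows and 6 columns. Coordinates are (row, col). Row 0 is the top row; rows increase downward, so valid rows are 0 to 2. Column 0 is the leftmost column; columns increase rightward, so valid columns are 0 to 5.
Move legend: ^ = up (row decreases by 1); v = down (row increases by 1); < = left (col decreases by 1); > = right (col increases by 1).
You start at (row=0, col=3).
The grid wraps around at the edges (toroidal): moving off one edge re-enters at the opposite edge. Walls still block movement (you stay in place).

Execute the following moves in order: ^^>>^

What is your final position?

Answer: Final position: (row=0, col=5)

Derivation:
Start: (row=0, col=3)
  ^ (up): (row=0, col=3) -> (row=2, col=3)
  ^ (up): (row=2, col=3) -> (row=1, col=3)
  > (right): (row=1, col=3) -> (row=1, col=4)
  > (right): (row=1, col=4) -> (row=1, col=5)
  ^ (up): (row=1, col=5) -> (row=0, col=5)
Final: (row=0, col=5)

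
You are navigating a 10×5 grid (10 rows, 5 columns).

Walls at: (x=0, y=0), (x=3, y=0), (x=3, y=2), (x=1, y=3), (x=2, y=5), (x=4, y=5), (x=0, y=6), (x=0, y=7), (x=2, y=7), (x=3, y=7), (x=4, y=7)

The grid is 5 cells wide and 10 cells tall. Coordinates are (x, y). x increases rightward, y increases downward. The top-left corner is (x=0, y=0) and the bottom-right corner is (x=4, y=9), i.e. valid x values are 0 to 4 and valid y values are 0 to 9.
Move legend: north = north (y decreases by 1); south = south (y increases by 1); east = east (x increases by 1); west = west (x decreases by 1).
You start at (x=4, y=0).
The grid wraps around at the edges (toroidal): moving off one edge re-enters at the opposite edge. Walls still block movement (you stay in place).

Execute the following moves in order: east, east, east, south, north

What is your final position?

Start: (x=4, y=0)
  [×3]east (east): blocked, stay at (x=4, y=0)
  south (south): (x=4, y=0) -> (x=4, y=1)
  north (north): (x=4, y=1) -> (x=4, y=0)
Final: (x=4, y=0)

Answer: Final position: (x=4, y=0)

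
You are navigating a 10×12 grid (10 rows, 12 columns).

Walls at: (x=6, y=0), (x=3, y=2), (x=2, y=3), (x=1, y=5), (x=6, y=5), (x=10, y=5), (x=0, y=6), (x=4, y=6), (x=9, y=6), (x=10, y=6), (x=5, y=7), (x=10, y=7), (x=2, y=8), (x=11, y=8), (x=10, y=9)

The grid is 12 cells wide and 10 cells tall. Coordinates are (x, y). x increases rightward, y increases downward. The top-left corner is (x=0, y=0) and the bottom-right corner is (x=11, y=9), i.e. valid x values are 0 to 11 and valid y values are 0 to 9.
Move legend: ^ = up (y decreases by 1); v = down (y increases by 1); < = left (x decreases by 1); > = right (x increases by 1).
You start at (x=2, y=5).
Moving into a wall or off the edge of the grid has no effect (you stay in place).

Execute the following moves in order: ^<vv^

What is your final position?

Answer: Final position: (x=1, y=3)

Derivation:
Start: (x=2, y=5)
  ^ (up): (x=2, y=5) -> (x=2, y=4)
  < (left): (x=2, y=4) -> (x=1, y=4)
  v (down): blocked, stay at (x=1, y=4)
  v (down): blocked, stay at (x=1, y=4)
  ^ (up): (x=1, y=4) -> (x=1, y=3)
Final: (x=1, y=3)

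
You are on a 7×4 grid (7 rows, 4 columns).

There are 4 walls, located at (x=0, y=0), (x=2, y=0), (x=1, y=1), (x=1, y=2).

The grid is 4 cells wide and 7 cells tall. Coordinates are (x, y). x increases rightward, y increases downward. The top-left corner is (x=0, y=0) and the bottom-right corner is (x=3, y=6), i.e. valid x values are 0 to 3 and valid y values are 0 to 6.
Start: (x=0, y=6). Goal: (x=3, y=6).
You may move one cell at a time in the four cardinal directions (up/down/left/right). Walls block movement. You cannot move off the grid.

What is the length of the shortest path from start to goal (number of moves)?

BFS from (x=0, y=6) until reaching (x=3, y=6):
  Distance 0: (x=0, y=6)
  Distance 1: (x=0, y=5), (x=1, y=6)
  Distance 2: (x=0, y=4), (x=1, y=5), (x=2, y=6)
  Distance 3: (x=0, y=3), (x=1, y=4), (x=2, y=5), (x=3, y=6)  <- goal reached here
One shortest path (3 moves): (x=0, y=6) -> (x=1, y=6) -> (x=2, y=6) -> (x=3, y=6)

Answer: Shortest path length: 3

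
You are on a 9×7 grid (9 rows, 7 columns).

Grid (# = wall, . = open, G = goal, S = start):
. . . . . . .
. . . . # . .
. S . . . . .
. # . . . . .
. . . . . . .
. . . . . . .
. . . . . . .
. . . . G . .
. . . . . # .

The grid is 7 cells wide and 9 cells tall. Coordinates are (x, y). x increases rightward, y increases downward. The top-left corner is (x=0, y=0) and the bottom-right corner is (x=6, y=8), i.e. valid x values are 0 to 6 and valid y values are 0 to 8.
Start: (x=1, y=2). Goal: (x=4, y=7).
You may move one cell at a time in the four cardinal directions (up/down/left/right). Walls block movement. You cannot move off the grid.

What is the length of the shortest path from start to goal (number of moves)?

Answer: Shortest path length: 8

Derivation:
BFS from (x=1, y=2) until reaching (x=4, y=7):
  Distance 0: (x=1, y=2)
  Distance 1: (x=1, y=1), (x=0, y=2), (x=2, y=2)
  Distance 2: (x=1, y=0), (x=0, y=1), (x=2, y=1), (x=3, y=2), (x=0, y=3), (x=2, y=3)
  Distance 3: (x=0, y=0), (x=2, y=0), (x=3, y=1), (x=4, y=2), (x=3, y=3), (x=0, y=4), (x=2, y=4)
  Distance 4: (x=3, y=0), (x=5, y=2), (x=4, y=3), (x=1, y=4), (x=3, y=4), (x=0, y=5), (x=2, y=5)
  Distance 5: (x=4, y=0), (x=5, y=1), (x=6, y=2), (x=5, y=3), (x=4, y=4), (x=1, y=5), (x=3, y=5), (x=0, y=6), (x=2, y=6)
  Distance 6: (x=5, y=0), (x=6, y=1), (x=6, y=3), (x=5, y=4), (x=4, y=5), (x=1, y=6), (x=3, y=6), (x=0, y=7), (x=2, y=7)
  Distance 7: (x=6, y=0), (x=6, y=4), (x=5, y=5), (x=4, y=6), (x=1, y=7), (x=3, y=7), (x=0, y=8), (x=2, y=8)
  Distance 8: (x=6, y=5), (x=5, y=6), (x=4, y=7), (x=1, y=8), (x=3, y=8)  <- goal reached here
One shortest path (8 moves): (x=1, y=2) -> (x=2, y=2) -> (x=3, y=2) -> (x=4, y=2) -> (x=4, y=3) -> (x=4, y=4) -> (x=4, y=5) -> (x=4, y=6) -> (x=4, y=7)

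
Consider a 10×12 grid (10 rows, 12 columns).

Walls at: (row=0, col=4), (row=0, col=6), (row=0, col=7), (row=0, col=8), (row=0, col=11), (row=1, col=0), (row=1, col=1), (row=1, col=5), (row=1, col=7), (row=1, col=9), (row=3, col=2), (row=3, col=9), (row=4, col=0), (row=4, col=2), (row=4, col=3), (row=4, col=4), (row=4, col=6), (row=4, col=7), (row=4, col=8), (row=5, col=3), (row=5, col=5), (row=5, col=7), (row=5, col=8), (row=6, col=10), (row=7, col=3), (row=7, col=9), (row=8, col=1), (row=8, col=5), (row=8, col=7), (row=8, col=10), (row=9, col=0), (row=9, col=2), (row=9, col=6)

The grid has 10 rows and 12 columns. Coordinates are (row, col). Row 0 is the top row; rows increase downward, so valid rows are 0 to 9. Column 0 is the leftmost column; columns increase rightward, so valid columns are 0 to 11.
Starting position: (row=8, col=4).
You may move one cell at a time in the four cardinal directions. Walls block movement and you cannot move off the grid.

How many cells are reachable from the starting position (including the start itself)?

Answer: Reachable cells: 85

Derivation:
BFS flood-fill from (row=8, col=4):
  Distance 0: (row=8, col=4)
  Distance 1: (row=7, col=4), (row=8, col=3), (row=9, col=4)
  Distance 2: (row=6, col=4), (row=7, col=5), (row=8, col=2), (row=9, col=3), (row=9, col=5)
  Distance 3: (row=5, col=4), (row=6, col=3), (row=6, col=5), (row=7, col=2), (row=7, col=6)
  Distance 4: (row=6, col=2), (row=6, col=6), (row=7, col=1), (row=7, col=7), (row=8, col=6)
  Distance 5: (row=5, col=2), (row=5, col=6), (row=6, col=1), (row=6, col=7), (row=7, col=0), (row=7, col=8)
  Distance 6: (row=5, col=1), (row=6, col=0), (row=6, col=8), (row=8, col=0), (row=8, col=8)
  Distance 7: (row=4, col=1), (row=5, col=0), (row=6, col=9), (row=8, col=9), (row=9, col=8)
  Distance 8: (row=3, col=1), (row=5, col=9), (row=9, col=7), (row=9, col=9)
  Distance 9: (row=2, col=1), (row=3, col=0), (row=4, col=9), (row=5, col=10), (row=9, col=10)
  Distance 10: (row=2, col=0), (row=2, col=2), (row=4, col=10), (row=5, col=11), (row=9, col=11)
  Distance 11: (row=1, col=2), (row=2, col=3), (row=3, col=10), (row=4, col=11), (row=6, col=11), (row=8, col=11)
  Distance 12: (row=0, col=2), (row=1, col=3), (row=2, col=4), (row=2, col=10), (row=3, col=3), (row=3, col=11), (row=7, col=11)
  Distance 13: (row=0, col=1), (row=0, col=3), (row=1, col=4), (row=1, col=10), (row=2, col=5), (row=2, col=9), (row=2, col=11), (row=3, col=4), (row=7, col=10)
  Distance 14: (row=0, col=0), (row=0, col=10), (row=1, col=11), (row=2, col=6), (row=2, col=8), (row=3, col=5)
  Distance 15: (row=0, col=9), (row=1, col=6), (row=1, col=8), (row=2, col=7), (row=3, col=6), (row=3, col=8), (row=4, col=5)
  Distance 16: (row=3, col=7)
Total reachable: 85 (grid has 87 open cells total)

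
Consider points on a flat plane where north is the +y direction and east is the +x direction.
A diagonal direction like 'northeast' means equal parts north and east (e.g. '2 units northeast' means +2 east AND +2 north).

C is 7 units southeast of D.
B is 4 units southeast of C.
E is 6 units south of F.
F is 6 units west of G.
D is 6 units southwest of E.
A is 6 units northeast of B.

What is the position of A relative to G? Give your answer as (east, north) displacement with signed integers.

Answer: A is at (east=5, north=-17) relative to G.

Derivation:
Place G at the origin (east=0, north=0).
  F is 6 units west of G: delta (east=-6, north=+0); F at (east=-6, north=0).
  E is 6 units south of F: delta (east=+0, north=-6); E at (east=-6, north=-6).
  D is 6 units southwest of E: delta (east=-6, north=-6); D at (east=-12, north=-12).
  C is 7 units southeast of D: delta (east=+7, north=-7); C at (east=-5, north=-19).
  B is 4 units southeast of C: delta (east=+4, north=-4); B at (east=-1, north=-23).
  A is 6 units northeast of B: delta (east=+6, north=+6); A at (east=5, north=-17).
Therefore A relative to G: (east=5, north=-17).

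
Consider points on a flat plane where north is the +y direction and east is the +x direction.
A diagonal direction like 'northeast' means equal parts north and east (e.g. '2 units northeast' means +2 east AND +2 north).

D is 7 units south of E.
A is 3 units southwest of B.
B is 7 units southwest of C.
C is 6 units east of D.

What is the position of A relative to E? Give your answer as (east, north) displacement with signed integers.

Answer: A is at (east=-4, north=-17) relative to E.

Derivation:
Place E at the origin (east=0, north=0).
  D is 7 units south of E: delta (east=+0, north=-7); D at (east=0, north=-7).
  C is 6 units east of D: delta (east=+6, north=+0); C at (east=6, north=-7).
  B is 7 units southwest of C: delta (east=-7, north=-7); B at (east=-1, north=-14).
  A is 3 units southwest of B: delta (east=-3, north=-3); A at (east=-4, north=-17).
Therefore A relative to E: (east=-4, north=-17).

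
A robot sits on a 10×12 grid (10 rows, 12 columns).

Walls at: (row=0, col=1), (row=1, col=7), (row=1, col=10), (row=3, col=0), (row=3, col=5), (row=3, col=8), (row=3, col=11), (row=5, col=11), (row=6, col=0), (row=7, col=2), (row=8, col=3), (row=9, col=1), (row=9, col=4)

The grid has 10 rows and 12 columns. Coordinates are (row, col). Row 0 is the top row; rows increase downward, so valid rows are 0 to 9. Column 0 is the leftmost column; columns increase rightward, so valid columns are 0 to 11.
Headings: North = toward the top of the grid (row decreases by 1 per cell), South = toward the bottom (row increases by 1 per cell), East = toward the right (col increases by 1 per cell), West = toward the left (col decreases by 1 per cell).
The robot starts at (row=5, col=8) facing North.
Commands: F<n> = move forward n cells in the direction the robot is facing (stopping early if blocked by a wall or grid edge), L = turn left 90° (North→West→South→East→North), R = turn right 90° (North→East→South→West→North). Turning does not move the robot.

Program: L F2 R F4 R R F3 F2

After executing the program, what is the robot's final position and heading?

Answer: Final position: (row=6, col=6), facing South

Derivation:
Start: (row=5, col=8), facing North
  L: turn left, now facing West
  F2: move forward 2, now at (row=5, col=6)
  R: turn right, now facing North
  F4: move forward 4, now at (row=1, col=6)
  R: turn right, now facing East
  R: turn right, now facing South
  F3: move forward 3, now at (row=4, col=6)
  F2: move forward 2, now at (row=6, col=6)
Final: (row=6, col=6), facing South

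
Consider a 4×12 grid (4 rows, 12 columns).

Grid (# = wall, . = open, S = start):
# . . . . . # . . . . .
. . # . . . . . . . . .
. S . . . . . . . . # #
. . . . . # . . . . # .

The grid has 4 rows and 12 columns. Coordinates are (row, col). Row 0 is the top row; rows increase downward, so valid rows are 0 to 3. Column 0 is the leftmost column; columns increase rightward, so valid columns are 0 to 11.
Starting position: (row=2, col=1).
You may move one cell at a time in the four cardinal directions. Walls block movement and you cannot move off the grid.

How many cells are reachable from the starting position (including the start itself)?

Answer: Reachable cells: 40

Derivation:
BFS flood-fill from (row=2, col=1):
  Distance 0: (row=2, col=1)
  Distance 1: (row=1, col=1), (row=2, col=0), (row=2, col=2), (row=3, col=1)
  Distance 2: (row=0, col=1), (row=1, col=0), (row=2, col=3), (row=3, col=0), (row=3, col=2)
  Distance 3: (row=0, col=2), (row=1, col=3), (row=2, col=4), (row=3, col=3)
  Distance 4: (row=0, col=3), (row=1, col=4), (row=2, col=5), (row=3, col=4)
  Distance 5: (row=0, col=4), (row=1, col=5), (row=2, col=6)
  Distance 6: (row=0, col=5), (row=1, col=6), (row=2, col=7), (row=3, col=6)
  Distance 7: (row=1, col=7), (row=2, col=8), (row=3, col=7)
  Distance 8: (row=0, col=7), (row=1, col=8), (row=2, col=9), (row=3, col=8)
  Distance 9: (row=0, col=8), (row=1, col=9), (row=3, col=9)
  Distance 10: (row=0, col=9), (row=1, col=10)
  Distance 11: (row=0, col=10), (row=1, col=11)
  Distance 12: (row=0, col=11)
Total reachable: 40 (grid has 41 open cells total)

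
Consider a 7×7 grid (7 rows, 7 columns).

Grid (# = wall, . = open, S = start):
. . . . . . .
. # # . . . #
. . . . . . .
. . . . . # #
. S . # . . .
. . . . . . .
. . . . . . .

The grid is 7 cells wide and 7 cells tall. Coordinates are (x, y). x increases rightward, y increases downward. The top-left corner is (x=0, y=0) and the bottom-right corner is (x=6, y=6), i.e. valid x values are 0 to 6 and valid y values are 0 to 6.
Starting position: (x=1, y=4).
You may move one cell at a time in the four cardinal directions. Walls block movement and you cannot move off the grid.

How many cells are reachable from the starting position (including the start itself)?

BFS flood-fill from (x=1, y=4):
  Distance 0: (x=1, y=4)
  Distance 1: (x=1, y=3), (x=0, y=4), (x=2, y=4), (x=1, y=5)
  Distance 2: (x=1, y=2), (x=0, y=3), (x=2, y=3), (x=0, y=5), (x=2, y=5), (x=1, y=6)
  Distance 3: (x=0, y=2), (x=2, y=2), (x=3, y=3), (x=3, y=5), (x=0, y=6), (x=2, y=6)
  Distance 4: (x=0, y=1), (x=3, y=2), (x=4, y=3), (x=4, y=5), (x=3, y=6)
  Distance 5: (x=0, y=0), (x=3, y=1), (x=4, y=2), (x=4, y=4), (x=5, y=5), (x=4, y=6)
  Distance 6: (x=1, y=0), (x=3, y=0), (x=4, y=1), (x=5, y=2), (x=5, y=4), (x=6, y=5), (x=5, y=6)
  Distance 7: (x=2, y=0), (x=4, y=0), (x=5, y=1), (x=6, y=2), (x=6, y=4), (x=6, y=6)
  Distance 8: (x=5, y=0)
  Distance 9: (x=6, y=0)
Total reachable: 43 (grid has 43 open cells total)

Answer: Reachable cells: 43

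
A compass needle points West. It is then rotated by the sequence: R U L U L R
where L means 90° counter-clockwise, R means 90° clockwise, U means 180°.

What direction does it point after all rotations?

Answer: Final heading: West

Derivation:
Start: West
  R (right (90° clockwise)) -> North
  U (U-turn (180°)) -> South
  L (left (90° counter-clockwise)) -> East
  U (U-turn (180°)) -> West
  L (left (90° counter-clockwise)) -> South
  R (right (90° clockwise)) -> West
Final: West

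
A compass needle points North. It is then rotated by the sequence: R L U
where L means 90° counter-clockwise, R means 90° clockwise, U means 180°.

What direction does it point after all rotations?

Answer: Final heading: South

Derivation:
Start: North
  R (right (90° clockwise)) -> East
  L (left (90° counter-clockwise)) -> North
  U (U-turn (180°)) -> South
Final: South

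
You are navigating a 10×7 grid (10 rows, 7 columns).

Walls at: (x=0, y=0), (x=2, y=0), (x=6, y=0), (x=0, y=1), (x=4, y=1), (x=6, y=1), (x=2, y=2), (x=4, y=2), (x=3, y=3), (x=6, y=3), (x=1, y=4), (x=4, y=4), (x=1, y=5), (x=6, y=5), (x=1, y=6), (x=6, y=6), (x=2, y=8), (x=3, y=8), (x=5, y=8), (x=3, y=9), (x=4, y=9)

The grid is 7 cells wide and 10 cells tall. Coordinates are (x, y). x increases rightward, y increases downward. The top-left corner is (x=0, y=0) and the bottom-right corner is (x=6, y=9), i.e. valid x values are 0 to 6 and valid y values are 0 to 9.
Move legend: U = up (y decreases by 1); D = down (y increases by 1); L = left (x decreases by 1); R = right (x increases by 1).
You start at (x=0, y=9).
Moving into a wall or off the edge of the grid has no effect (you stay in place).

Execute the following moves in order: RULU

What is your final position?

Start: (x=0, y=9)
  R (right): (x=0, y=9) -> (x=1, y=9)
  U (up): (x=1, y=9) -> (x=1, y=8)
  L (left): (x=1, y=8) -> (x=0, y=8)
  U (up): (x=0, y=8) -> (x=0, y=7)
Final: (x=0, y=7)

Answer: Final position: (x=0, y=7)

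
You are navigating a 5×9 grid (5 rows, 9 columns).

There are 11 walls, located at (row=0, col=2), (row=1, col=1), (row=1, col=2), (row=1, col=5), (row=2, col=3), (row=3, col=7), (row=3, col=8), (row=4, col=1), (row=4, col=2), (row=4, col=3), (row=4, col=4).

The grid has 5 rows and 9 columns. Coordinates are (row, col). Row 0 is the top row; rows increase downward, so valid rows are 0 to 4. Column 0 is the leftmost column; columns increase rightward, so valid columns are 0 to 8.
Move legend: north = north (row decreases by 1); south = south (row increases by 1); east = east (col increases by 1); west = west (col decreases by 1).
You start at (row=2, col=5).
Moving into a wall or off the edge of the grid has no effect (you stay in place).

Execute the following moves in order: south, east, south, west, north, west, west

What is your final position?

Start: (row=2, col=5)
  south (south): (row=2, col=5) -> (row=3, col=5)
  east (east): (row=3, col=5) -> (row=3, col=6)
  south (south): (row=3, col=6) -> (row=4, col=6)
  west (west): (row=4, col=6) -> (row=4, col=5)
  north (north): (row=4, col=5) -> (row=3, col=5)
  west (west): (row=3, col=5) -> (row=3, col=4)
  west (west): (row=3, col=4) -> (row=3, col=3)
Final: (row=3, col=3)

Answer: Final position: (row=3, col=3)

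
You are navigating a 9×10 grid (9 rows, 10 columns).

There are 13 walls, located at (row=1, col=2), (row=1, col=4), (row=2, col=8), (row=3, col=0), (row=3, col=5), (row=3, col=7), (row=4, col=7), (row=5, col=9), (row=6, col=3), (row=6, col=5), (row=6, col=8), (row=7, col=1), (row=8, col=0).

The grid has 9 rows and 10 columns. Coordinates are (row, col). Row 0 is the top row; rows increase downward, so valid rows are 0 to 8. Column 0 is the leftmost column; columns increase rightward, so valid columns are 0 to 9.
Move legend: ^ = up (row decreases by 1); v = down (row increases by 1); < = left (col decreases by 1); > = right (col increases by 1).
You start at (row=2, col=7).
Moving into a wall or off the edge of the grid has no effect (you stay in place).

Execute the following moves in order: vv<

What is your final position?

Answer: Final position: (row=2, col=6)

Derivation:
Start: (row=2, col=7)
  v (down): blocked, stay at (row=2, col=7)
  v (down): blocked, stay at (row=2, col=7)
  < (left): (row=2, col=7) -> (row=2, col=6)
Final: (row=2, col=6)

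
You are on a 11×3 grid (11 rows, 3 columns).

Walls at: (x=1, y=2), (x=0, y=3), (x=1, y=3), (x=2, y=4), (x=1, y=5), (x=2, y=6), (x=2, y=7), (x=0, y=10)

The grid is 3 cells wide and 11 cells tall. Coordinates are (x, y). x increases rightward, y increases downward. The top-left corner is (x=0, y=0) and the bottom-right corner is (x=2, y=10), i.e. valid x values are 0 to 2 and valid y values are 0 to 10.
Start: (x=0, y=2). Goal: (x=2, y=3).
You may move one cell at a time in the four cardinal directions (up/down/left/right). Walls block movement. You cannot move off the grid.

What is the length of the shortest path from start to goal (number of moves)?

Answer: Shortest path length: 5

Derivation:
BFS from (x=0, y=2) until reaching (x=2, y=3):
  Distance 0: (x=0, y=2)
  Distance 1: (x=0, y=1)
  Distance 2: (x=0, y=0), (x=1, y=1)
  Distance 3: (x=1, y=0), (x=2, y=1)
  Distance 4: (x=2, y=0), (x=2, y=2)
  Distance 5: (x=2, y=3)  <- goal reached here
One shortest path (5 moves): (x=0, y=2) -> (x=0, y=1) -> (x=1, y=1) -> (x=2, y=1) -> (x=2, y=2) -> (x=2, y=3)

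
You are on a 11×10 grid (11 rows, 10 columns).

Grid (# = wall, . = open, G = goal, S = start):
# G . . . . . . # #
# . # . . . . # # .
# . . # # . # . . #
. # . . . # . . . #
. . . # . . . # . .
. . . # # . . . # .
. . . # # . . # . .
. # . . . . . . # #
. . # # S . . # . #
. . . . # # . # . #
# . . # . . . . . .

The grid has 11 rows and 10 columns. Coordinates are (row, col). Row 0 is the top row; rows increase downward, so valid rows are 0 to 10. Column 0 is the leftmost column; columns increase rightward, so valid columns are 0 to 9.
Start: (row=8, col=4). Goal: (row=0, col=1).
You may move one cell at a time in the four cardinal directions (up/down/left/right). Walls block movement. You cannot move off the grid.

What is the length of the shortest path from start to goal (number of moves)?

BFS from (row=8, col=4) until reaching (row=0, col=1):
  Distance 0: (row=8, col=4)
  Distance 1: (row=7, col=4), (row=8, col=5)
  Distance 2: (row=7, col=3), (row=7, col=5), (row=8, col=6)
  Distance 3: (row=6, col=5), (row=7, col=2), (row=7, col=6), (row=9, col=6)
  Distance 4: (row=5, col=5), (row=6, col=2), (row=6, col=6), (row=7, col=7), (row=10, col=6)
  Distance 5: (row=4, col=5), (row=5, col=2), (row=5, col=6), (row=6, col=1), (row=10, col=5), (row=10, col=7)
  Distance 6: (row=4, col=2), (row=4, col=4), (row=4, col=6), (row=5, col=1), (row=5, col=7), (row=6, col=0), (row=10, col=4), (row=10, col=8)
  Distance 7: (row=3, col=2), (row=3, col=4), (row=3, col=6), (row=4, col=1), (row=5, col=0), (row=7, col=0), (row=9, col=8), (row=10, col=9)
  Distance 8: (row=2, col=2), (row=3, col=3), (row=3, col=7), (row=4, col=0), (row=8, col=0), (row=8, col=8)
  Distance 9: (row=2, col=1), (row=2, col=7), (row=3, col=0), (row=3, col=8), (row=8, col=1), (row=9, col=0)
  Distance 10: (row=1, col=1), (row=2, col=8), (row=4, col=8), (row=9, col=1)
  Distance 11: (row=0, col=1), (row=4, col=9), (row=9, col=2), (row=10, col=1)  <- goal reached here
One shortest path (11 moves): (row=8, col=4) -> (row=7, col=4) -> (row=7, col=3) -> (row=7, col=2) -> (row=6, col=2) -> (row=5, col=2) -> (row=4, col=2) -> (row=3, col=2) -> (row=2, col=2) -> (row=2, col=1) -> (row=1, col=1) -> (row=0, col=1)

Answer: Shortest path length: 11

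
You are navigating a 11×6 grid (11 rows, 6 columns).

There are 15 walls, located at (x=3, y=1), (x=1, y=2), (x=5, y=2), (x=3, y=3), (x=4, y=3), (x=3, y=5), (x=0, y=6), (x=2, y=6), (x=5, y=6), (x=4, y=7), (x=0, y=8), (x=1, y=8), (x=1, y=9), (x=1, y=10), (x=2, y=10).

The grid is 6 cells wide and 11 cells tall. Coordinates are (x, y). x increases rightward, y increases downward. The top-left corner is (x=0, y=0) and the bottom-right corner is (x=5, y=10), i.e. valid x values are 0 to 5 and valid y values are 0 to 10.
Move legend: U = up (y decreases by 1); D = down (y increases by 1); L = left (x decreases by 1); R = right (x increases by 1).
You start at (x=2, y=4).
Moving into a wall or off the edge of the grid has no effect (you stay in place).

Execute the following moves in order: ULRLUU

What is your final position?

Start: (x=2, y=4)
  U (up): (x=2, y=4) -> (x=2, y=3)
  L (left): (x=2, y=3) -> (x=1, y=3)
  R (right): (x=1, y=3) -> (x=2, y=3)
  L (left): (x=2, y=3) -> (x=1, y=3)
  U (up): blocked, stay at (x=1, y=3)
  U (up): blocked, stay at (x=1, y=3)
Final: (x=1, y=3)

Answer: Final position: (x=1, y=3)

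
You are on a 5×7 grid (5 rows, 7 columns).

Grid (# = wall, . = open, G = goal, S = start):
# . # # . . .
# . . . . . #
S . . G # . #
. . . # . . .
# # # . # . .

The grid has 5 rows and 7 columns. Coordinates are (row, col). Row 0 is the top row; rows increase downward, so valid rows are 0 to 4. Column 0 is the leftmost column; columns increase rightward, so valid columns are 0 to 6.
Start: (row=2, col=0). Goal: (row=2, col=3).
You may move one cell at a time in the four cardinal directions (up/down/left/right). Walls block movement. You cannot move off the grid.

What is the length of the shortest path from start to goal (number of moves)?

BFS from (row=2, col=0) until reaching (row=2, col=3):
  Distance 0: (row=2, col=0)
  Distance 1: (row=2, col=1), (row=3, col=0)
  Distance 2: (row=1, col=1), (row=2, col=2), (row=3, col=1)
  Distance 3: (row=0, col=1), (row=1, col=2), (row=2, col=3), (row=3, col=2)  <- goal reached here
One shortest path (3 moves): (row=2, col=0) -> (row=2, col=1) -> (row=2, col=2) -> (row=2, col=3)

Answer: Shortest path length: 3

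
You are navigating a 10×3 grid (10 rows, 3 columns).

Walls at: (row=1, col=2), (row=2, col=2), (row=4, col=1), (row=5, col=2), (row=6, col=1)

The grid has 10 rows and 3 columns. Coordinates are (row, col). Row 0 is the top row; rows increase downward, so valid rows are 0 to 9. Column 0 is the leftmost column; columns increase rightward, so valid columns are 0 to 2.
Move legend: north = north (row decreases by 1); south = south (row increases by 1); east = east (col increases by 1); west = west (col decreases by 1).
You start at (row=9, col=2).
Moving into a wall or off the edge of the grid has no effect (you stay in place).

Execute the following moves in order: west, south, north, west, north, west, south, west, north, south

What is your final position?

Start: (row=9, col=2)
  west (west): (row=9, col=2) -> (row=9, col=1)
  south (south): blocked, stay at (row=9, col=1)
  north (north): (row=9, col=1) -> (row=8, col=1)
  west (west): (row=8, col=1) -> (row=8, col=0)
  north (north): (row=8, col=0) -> (row=7, col=0)
  west (west): blocked, stay at (row=7, col=0)
  south (south): (row=7, col=0) -> (row=8, col=0)
  west (west): blocked, stay at (row=8, col=0)
  north (north): (row=8, col=0) -> (row=7, col=0)
  south (south): (row=7, col=0) -> (row=8, col=0)
Final: (row=8, col=0)

Answer: Final position: (row=8, col=0)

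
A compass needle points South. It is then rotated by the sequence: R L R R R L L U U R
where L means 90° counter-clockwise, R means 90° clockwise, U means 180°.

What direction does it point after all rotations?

Start: South
  R (right (90° clockwise)) -> West
  L (left (90° counter-clockwise)) -> South
  R (right (90° clockwise)) -> West
  R (right (90° clockwise)) -> North
  R (right (90° clockwise)) -> East
  L (left (90° counter-clockwise)) -> North
  L (left (90° counter-clockwise)) -> West
  U (U-turn (180°)) -> East
  U (U-turn (180°)) -> West
  R (right (90° clockwise)) -> North
Final: North

Answer: Final heading: North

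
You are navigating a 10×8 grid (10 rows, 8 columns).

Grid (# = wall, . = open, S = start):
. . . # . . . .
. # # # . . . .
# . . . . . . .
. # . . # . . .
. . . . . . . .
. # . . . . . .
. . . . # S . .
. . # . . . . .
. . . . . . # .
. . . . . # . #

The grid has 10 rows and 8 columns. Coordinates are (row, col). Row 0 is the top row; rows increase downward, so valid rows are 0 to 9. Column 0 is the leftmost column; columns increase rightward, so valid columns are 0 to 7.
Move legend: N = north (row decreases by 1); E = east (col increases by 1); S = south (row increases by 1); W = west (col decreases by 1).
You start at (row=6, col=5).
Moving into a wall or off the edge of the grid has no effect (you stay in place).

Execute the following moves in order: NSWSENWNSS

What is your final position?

Answer: Final position: (row=7, col=5)

Derivation:
Start: (row=6, col=5)
  N (north): (row=6, col=5) -> (row=5, col=5)
  S (south): (row=5, col=5) -> (row=6, col=5)
  W (west): blocked, stay at (row=6, col=5)
  S (south): (row=6, col=5) -> (row=7, col=5)
  E (east): (row=7, col=5) -> (row=7, col=6)
  N (north): (row=7, col=6) -> (row=6, col=6)
  W (west): (row=6, col=6) -> (row=6, col=5)
  N (north): (row=6, col=5) -> (row=5, col=5)
  S (south): (row=5, col=5) -> (row=6, col=5)
  S (south): (row=6, col=5) -> (row=7, col=5)
Final: (row=7, col=5)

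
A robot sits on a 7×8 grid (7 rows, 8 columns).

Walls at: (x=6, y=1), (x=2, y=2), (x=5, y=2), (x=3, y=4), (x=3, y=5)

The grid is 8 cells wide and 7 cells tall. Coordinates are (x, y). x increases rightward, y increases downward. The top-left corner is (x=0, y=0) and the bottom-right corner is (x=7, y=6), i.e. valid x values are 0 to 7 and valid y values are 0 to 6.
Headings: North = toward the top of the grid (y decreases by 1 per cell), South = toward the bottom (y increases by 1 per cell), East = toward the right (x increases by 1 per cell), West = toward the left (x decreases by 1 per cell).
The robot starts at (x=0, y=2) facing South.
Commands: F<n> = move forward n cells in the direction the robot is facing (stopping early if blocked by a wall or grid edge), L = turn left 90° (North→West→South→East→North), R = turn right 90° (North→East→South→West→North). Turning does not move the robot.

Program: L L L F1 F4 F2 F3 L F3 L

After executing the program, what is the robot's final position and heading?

Answer: Final position: (x=0, y=5), facing East

Derivation:
Start: (x=0, y=2), facing South
  L: turn left, now facing East
  L: turn left, now facing North
  L: turn left, now facing West
  F1: move forward 0/1 (blocked), now at (x=0, y=2)
  F4: move forward 0/4 (blocked), now at (x=0, y=2)
  F2: move forward 0/2 (blocked), now at (x=0, y=2)
  F3: move forward 0/3 (blocked), now at (x=0, y=2)
  L: turn left, now facing South
  F3: move forward 3, now at (x=0, y=5)
  L: turn left, now facing East
Final: (x=0, y=5), facing East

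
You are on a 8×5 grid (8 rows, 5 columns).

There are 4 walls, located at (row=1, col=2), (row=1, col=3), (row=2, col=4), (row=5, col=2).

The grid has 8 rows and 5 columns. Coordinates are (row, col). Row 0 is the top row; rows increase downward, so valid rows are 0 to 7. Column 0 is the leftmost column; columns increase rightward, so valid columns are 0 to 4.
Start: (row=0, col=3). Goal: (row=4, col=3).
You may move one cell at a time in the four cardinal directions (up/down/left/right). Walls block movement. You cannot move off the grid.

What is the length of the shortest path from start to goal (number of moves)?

BFS from (row=0, col=3) until reaching (row=4, col=3):
  Distance 0: (row=0, col=3)
  Distance 1: (row=0, col=2), (row=0, col=4)
  Distance 2: (row=0, col=1), (row=1, col=4)
  Distance 3: (row=0, col=0), (row=1, col=1)
  Distance 4: (row=1, col=0), (row=2, col=1)
  Distance 5: (row=2, col=0), (row=2, col=2), (row=3, col=1)
  Distance 6: (row=2, col=3), (row=3, col=0), (row=3, col=2), (row=4, col=1)
  Distance 7: (row=3, col=3), (row=4, col=0), (row=4, col=2), (row=5, col=1)
  Distance 8: (row=3, col=4), (row=4, col=3), (row=5, col=0), (row=6, col=1)  <- goal reached here
One shortest path (8 moves): (row=0, col=3) -> (row=0, col=2) -> (row=0, col=1) -> (row=1, col=1) -> (row=2, col=1) -> (row=2, col=2) -> (row=2, col=3) -> (row=3, col=3) -> (row=4, col=3)

Answer: Shortest path length: 8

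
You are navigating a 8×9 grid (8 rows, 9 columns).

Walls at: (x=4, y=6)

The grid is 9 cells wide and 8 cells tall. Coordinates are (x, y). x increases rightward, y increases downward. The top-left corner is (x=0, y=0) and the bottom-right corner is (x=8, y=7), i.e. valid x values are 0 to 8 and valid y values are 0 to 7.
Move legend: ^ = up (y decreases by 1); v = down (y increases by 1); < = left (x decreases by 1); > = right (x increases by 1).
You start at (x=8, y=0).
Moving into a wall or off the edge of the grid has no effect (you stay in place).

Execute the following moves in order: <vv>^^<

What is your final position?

Start: (x=8, y=0)
  < (left): (x=8, y=0) -> (x=7, y=0)
  v (down): (x=7, y=0) -> (x=7, y=1)
  v (down): (x=7, y=1) -> (x=7, y=2)
  > (right): (x=7, y=2) -> (x=8, y=2)
  ^ (up): (x=8, y=2) -> (x=8, y=1)
  ^ (up): (x=8, y=1) -> (x=8, y=0)
  < (left): (x=8, y=0) -> (x=7, y=0)
Final: (x=7, y=0)

Answer: Final position: (x=7, y=0)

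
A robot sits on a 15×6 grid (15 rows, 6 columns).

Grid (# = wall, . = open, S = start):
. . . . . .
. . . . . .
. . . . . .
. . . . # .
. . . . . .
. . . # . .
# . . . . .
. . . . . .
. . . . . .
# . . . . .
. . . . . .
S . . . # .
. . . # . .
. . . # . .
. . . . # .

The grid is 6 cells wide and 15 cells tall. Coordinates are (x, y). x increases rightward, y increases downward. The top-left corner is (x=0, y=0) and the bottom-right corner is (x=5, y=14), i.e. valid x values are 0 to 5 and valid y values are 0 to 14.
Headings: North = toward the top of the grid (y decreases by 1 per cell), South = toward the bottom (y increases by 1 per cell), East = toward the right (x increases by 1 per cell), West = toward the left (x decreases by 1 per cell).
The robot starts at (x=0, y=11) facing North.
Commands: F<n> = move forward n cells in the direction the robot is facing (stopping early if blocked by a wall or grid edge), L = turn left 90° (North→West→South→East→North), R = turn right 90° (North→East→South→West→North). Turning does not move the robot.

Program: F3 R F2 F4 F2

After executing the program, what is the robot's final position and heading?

Start: (x=0, y=11), facing North
  F3: move forward 1/3 (blocked), now at (x=0, y=10)
  R: turn right, now facing East
  F2: move forward 2, now at (x=2, y=10)
  F4: move forward 3/4 (blocked), now at (x=5, y=10)
  F2: move forward 0/2 (blocked), now at (x=5, y=10)
Final: (x=5, y=10), facing East

Answer: Final position: (x=5, y=10), facing East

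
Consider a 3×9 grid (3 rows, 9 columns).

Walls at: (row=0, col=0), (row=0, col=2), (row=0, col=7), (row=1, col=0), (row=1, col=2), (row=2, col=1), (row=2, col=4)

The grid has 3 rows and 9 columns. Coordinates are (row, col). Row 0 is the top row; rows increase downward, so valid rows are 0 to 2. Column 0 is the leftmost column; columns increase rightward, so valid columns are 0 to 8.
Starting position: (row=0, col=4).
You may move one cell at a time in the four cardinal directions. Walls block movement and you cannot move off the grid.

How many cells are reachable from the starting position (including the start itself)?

Answer: Reachable cells: 17

Derivation:
BFS flood-fill from (row=0, col=4):
  Distance 0: (row=0, col=4)
  Distance 1: (row=0, col=3), (row=0, col=5), (row=1, col=4)
  Distance 2: (row=0, col=6), (row=1, col=3), (row=1, col=5)
  Distance 3: (row=1, col=6), (row=2, col=3), (row=2, col=5)
  Distance 4: (row=1, col=7), (row=2, col=2), (row=2, col=6)
  Distance 5: (row=1, col=8), (row=2, col=7)
  Distance 6: (row=0, col=8), (row=2, col=8)
Total reachable: 17 (grid has 20 open cells total)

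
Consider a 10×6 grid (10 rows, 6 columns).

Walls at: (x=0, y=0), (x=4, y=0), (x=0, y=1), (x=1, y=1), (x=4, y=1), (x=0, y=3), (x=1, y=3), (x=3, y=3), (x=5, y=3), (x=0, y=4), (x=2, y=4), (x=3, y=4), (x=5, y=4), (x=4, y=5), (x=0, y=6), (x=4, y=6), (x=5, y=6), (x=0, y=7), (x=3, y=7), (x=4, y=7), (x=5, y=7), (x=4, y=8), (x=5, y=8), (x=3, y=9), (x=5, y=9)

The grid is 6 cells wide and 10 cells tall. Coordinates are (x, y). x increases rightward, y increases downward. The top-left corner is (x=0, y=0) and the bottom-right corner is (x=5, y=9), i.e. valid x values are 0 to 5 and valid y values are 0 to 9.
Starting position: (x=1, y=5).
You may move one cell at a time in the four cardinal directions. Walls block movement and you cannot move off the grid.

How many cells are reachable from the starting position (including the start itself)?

Answer: Reachable cells: 17

Derivation:
BFS flood-fill from (x=1, y=5):
  Distance 0: (x=1, y=5)
  Distance 1: (x=1, y=4), (x=0, y=5), (x=2, y=5), (x=1, y=6)
  Distance 2: (x=3, y=5), (x=2, y=6), (x=1, y=7)
  Distance 3: (x=3, y=6), (x=2, y=7), (x=1, y=8)
  Distance 4: (x=0, y=8), (x=2, y=8), (x=1, y=9)
  Distance 5: (x=3, y=8), (x=0, y=9), (x=2, y=9)
Total reachable: 17 (grid has 35 open cells total)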